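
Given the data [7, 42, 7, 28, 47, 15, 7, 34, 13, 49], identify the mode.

7

Step 1: Count the frequency of each value:
  7: appears 3 time(s)
  13: appears 1 time(s)
  15: appears 1 time(s)
  28: appears 1 time(s)
  34: appears 1 time(s)
  42: appears 1 time(s)
  47: appears 1 time(s)
  49: appears 1 time(s)
Step 2: The value 7 appears most frequently (3 times).
Step 3: Mode = 7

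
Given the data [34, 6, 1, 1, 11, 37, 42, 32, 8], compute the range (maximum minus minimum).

41

Step 1: Identify the maximum value: max = 42
Step 2: Identify the minimum value: min = 1
Step 3: Range = max - min = 42 - 1 = 41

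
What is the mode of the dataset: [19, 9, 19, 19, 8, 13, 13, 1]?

19

Step 1: Count the frequency of each value:
  1: appears 1 time(s)
  8: appears 1 time(s)
  9: appears 1 time(s)
  13: appears 2 time(s)
  19: appears 3 time(s)
Step 2: The value 19 appears most frequently (3 times).
Step 3: Mode = 19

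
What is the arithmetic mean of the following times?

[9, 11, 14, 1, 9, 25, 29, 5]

12.875

Step 1: Sum all values: 9 + 11 + 14 + 1 + 9 + 25 + 29 + 5 = 103
Step 2: Count the number of values: n = 8
Step 3: Mean = sum / n = 103 / 8 = 12.875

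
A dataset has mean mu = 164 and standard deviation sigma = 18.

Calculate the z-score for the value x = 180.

0.8889

Step 1: Recall the z-score formula: z = (x - mu) / sigma
Step 2: Substitute values: z = (180 - 164) / 18
Step 3: z = 16 / 18 = 0.8889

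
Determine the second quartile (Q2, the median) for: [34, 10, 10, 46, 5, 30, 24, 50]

27

Step 1: Sort the data: [5, 10, 10, 24, 30, 34, 46, 50]
Step 2: n = 8
Step 3: Q2 is the median. Since n is even, it is the average of the values at positions 4 and 5:
  Q2 = (24 + 30) / 2 = 27
Step 4: Q2 = 27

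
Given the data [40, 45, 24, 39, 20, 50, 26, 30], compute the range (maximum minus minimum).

30

Step 1: Identify the maximum value: max = 50
Step 2: Identify the minimum value: min = 20
Step 3: Range = max - min = 50 - 20 = 30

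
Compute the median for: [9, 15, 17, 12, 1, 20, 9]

12

Step 1: Sort the data in ascending order: [1, 9, 9, 12, 15, 17, 20]
Step 2: The number of values is n = 7.
Step 3: Since n is odd, the median is the middle value at position 4: 12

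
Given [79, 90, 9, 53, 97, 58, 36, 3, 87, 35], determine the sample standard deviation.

33.6355

Step 1: Compute the mean: 54.7
Step 2: Sum of squared deviations from the mean: 10182.1
Step 3: Sample variance = 10182.1 / 9 = 1131.3444
Step 4: Standard deviation = sqrt(1131.3444) = 33.6355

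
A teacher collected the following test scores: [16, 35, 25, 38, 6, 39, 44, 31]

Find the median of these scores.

33

Step 1: Sort the data in ascending order: [6, 16, 25, 31, 35, 38, 39, 44]
Step 2: The number of values is n = 8.
Step 3: Since n is even, the median is the average of positions 4 and 5:
  Median = (31 + 35) / 2 = 33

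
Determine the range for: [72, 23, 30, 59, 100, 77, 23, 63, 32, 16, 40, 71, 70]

84

Step 1: Identify the maximum value: max = 100
Step 2: Identify the minimum value: min = 16
Step 3: Range = max - min = 100 - 16 = 84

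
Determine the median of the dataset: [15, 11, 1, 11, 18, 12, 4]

11

Step 1: Sort the data in ascending order: [1, 4, 11, 11, 12, 15, 18]
Step 2: The number of values is n = 7.
Step 3: Since n is odd, the median is the middle value at position 4: 11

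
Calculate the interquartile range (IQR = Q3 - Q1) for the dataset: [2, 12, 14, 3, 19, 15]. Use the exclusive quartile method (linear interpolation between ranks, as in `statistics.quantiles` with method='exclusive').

13.25

Step 1: Sort the data: [2, 3, 12, 14, 15, 19]
Step 2: n = 6
Step 3: Using the exclusive quartile method:
  Q1 = 2.75
  Q2 (median) = 13
  Q3 = 16
  IQR = Q3 - Q1 = 16 - 2.75 = 13.25
Step 4: IQR = 13.25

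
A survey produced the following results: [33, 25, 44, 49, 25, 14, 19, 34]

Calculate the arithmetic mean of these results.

30.375

Step 1: Sum all values: 33 + 25 + 44 + 49 + 25 + 14 + 19 + 34 = 243
Step 2: Count the number of values: n = 8
Step 3: Mean = sum / n = 243 / 8 = 30.375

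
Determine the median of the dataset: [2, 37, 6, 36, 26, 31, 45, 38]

33.5

Step 1: Sort the data in ascending order: [2, 6, 26, 31, 36, 37, 38, 45]
Step 2: The number of values is n = 8.
Step 3: Since n is even, the median is the average of positions 4 and 5:
  Median = (31 + 36) / 2 = 33.5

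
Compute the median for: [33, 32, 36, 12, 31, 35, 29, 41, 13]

32

Step 1: Sort the data in ascending order: [12, 13, 29, 31, 32, 33, 35, 36, 41]
Step 2: The number of values is n = 9.
Step 3: Since n is odd, the median is the middle value at position 5: 32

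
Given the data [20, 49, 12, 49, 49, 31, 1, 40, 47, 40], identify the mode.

49

Step 1: Count the frequency of each value:
  1: appears 1 time(s)
  12: appears 1 time(s)
  20: appears 1 time(s)
  31: appears 1 time(s)
  40: appears 2 time(s)
  47: appears 1 time(s)
  49: appears 3 time(s)
Step 2: The value 49 appears most frequently (3 times).
Step 3: Mode = 49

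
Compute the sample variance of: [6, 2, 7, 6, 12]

12.8

Step 1: Compute the mean: (6 + 2 + 7 + 6 + 12) / 5 = 6.6
Step 2: Compute squared deviations from the mean:
  (6 - 6.6)^2 = 0.36
  (2 - 6.6)^2 = 21.16
  (7 - 6.6)^2 = 0.16
  (6 - 6.6)^2 = 0.36
  (12 - 6.6)^2 = 29.16
Step 3: Sum of squared deviations = 51.2
Step 4: Sample variance = 51.2 / 4 = 12.8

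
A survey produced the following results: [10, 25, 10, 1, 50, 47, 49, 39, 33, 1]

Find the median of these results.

29

Step 1: Sort the data in ascending order: [1, 1, 10, 10, 25, 33, 39, 47, 49, 50]
Step 2: The number of values is n = 10.
Step 3: Since n is even, the median is the average of positions 5 and 6:
  Median = (25 + 33) / 2 = 29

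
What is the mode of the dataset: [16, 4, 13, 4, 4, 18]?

4

Step 1: Count the frequency of each value:
  4: appears 3 time(s)
  13: appears 1 time(s)
  16: appears 1 time(s)
  18: appears 1 time(s)
Step 2: The value 4 appears most frequently (3 times).
Step 3: Mode = 4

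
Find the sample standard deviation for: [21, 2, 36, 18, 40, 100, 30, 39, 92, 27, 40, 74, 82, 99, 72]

31.9952

Step 1: Compute the mean: 51.4667
Step 2: Sum of squared deviations from the mean: 14331.7333
Step 3: Sample variance = 14331.7333 / 14 = 1023.6952
Step 4: Standard deviation = sqrt(1023.6952) = 31.9952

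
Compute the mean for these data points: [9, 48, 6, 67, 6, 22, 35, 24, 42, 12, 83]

32.1818

Step 1: Sum all values: 9 + 48 + 6 + 67 + 6 + 22 + 35 + 24 + 42 + 12 + 83 = 354
Step 2: Count the number of values: n = 11
Step 3: Mean = sum / n = 354 / 11 = 32.1818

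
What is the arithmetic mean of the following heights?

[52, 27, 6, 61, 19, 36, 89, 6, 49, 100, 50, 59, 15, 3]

40.8571

Step 1: Sum all values: 52 + 27 + 6 + 61 + 19 + 36 + 89 + 6 + 49 + 100 + 50 + 59 + 15 + 3 = 572
Step 2: Count the number of values: n = 14
Step 3: Mean = sum / n = 572 / 14 = 40.8571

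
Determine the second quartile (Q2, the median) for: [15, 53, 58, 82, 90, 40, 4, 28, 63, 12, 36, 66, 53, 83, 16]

53

Step 1: Sort the data: [4, 12, 15, 16, 28, 36, 40, 53, 53, 58, 63, 66, 82, 83, 90]
Step 2: n = 15
Step 3: Q2 is the median. Since n is odd, it is the middle value at position 8: 53
Step 4: Q2 = 53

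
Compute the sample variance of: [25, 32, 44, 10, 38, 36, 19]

140.1429

Step 1: Compute the mean: (25 + 32 + 44 + 10 + 38 + 36 + 19) / 7 = 29.1429
Step 2: Compute squared deviations from the mean:
  (25 - 29.1429)^2 = 17.1633
  (32 - 29.1429)^2 = 8.1633
  (44 - 29.1429)^2 = 220.7347
  (10 - 29.1429)^2 = 366.449
  (38 - 29.1429)^2 = 78.449
  (36 - 29.1429)^2 = 47.0204
  (19 - 29.1429)^2 = 102.8776
Step 3: Sum of squared deviations = 840.8571
Step 4: Sample variance = 840.8571 / 6 = 140.1429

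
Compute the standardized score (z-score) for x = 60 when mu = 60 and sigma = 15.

0

Step 1: Recall the z-score formula: z = (x - mu) / sigma
Step 2: Substitute values: z = (60 - 60) / 15
Step 3: z = 0 / 15 = 0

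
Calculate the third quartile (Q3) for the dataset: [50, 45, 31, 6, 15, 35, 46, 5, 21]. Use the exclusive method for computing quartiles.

45.5

Step 1: Sort the data: [5, 6, 15, 21, 31, 35, 45, 46, 50]
Step 2: n = 9
Step 3: Using the exclusive quartile method:
  Q1 = 10.5
  Q2 (median) = 31
  Q3 = 45.5
  IQR = Q3 - Q1 = 45.5 - 10.5 = 35
Step 4: Q3 = 45.5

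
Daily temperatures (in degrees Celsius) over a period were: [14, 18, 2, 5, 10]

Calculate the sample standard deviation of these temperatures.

6.4962

Step 1: Compute the mean: 9.8
Step 2: Sum of squared deviations from the mean: 168.8
Step 3: Sample variance = 168.8 / 4 = 42.2
Step 4: Standard deviation = sqrt(42.2) = 6.4962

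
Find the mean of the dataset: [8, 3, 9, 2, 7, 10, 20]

8.4286

Step 1: Sum all values: 8 + 3 + 9 + 2 + 7 + 10 + 20 = 59
Step 2: Count the number of values: n = 7
Step 3: Mean = sum / n = 59 / 7 = 8.4286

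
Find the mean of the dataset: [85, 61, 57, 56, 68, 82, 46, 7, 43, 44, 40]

53.5455

Step 1: Sum all values: 85 + 61 + 57 + 56 + 68 + 82 + 46 + 7 + 43 + 44 + 40 = 589
Step 2: Count the number of values: n = 11
Step 3: Mean = sum / n = 589 / 11 = 53.5455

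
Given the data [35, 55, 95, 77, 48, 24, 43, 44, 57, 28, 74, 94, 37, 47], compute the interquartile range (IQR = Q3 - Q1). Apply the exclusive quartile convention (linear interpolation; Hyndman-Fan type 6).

38.25

Step 1: Sort the data: [24, 28, 35, 37, 43, 44, 47, 48, 55, 57, 74, 77, 94, 95]
Step 2: n = 14
Step 3: Using the exclusive quartile method:
  Q1 = 36.5
  Q2 (median) = 47.5
  Q3 = 74.75
  IQR = Q3 - Q1 = 74.75 - 36.5 = 38.25
Step 4: IQR = 38.25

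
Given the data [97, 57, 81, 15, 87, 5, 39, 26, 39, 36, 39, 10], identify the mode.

39

Step 1: Count the frequency of each value:
  5: appears 1 time(s)
  10: appears 1 time(s)
  15: appears 1 time(s)
  26: appears 1 time(s)
  36: appears 1 time(s)
  39: appears 3 time(s)
  57: appears 1 time(s)
  81: appears 1 time(s)
  87: appears 1 time(s)
  97: appears 1 time(s)
Step 2: The value 39 appears most frequently (3 times).
Step 3: Mode = 39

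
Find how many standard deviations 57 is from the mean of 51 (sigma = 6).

1

Step 1: Recall the z-score formula: z = (x - mu) / sigma
Step 2: Substitute values: z = (57 - 51) / 6
Step 3: z = 6 / 6 = 1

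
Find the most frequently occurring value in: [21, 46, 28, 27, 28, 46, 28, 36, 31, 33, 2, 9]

28

Step 1: Count the frequency of each value:
  2: appears 1 time(s)
  9: appears 1 time(s)
  21: appears 1 time(s)
  27: appears 1 time(s)
  28: appears 3 time(s)
  31: appears 1 time(s)
  33: appears 1 time(s)
  36: appears 1 time(s)
  46: appears 2 time(s)
Step 2: The value 28 appears most frequently (3 times).
Step 3: Mode = 28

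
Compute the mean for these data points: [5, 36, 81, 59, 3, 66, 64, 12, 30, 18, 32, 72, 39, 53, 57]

41.8

Step 1: Sum all values: 5 + 36 + 81 + 59 + 3 + 66 + 64 + 12 + 30 + 18 + 32 + 72 + 39 + 53 + 57 = 627
Step 2: Count the number of values: n = 15
Step 3: Mean = sum / n = 627 / 15 = 41.8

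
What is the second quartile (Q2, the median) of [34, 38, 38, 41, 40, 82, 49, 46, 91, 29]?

40.5

Step 1: Sort the data: [29, 34, 38, 38, 40, 41, 46, 49, 82, 91]
Step 2: n = 10
Step 3: Q2 is the median. Since n is even, it is the average of the values at positions 5 and 6:
  Q2 = (40 + 41) / 2 = 40.5
Step 4: Q2 = 40.5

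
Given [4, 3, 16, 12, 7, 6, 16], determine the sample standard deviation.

5.4903

Step 1: Compute the mean: 9.1429
Step 2: Sum of squared deviations from the mean: 180.8571
Step 3: Sample variance = 180.8571 / 6 = 30.1429
Step 4: Standard deviation = sqrt(30.1429) = 5.4903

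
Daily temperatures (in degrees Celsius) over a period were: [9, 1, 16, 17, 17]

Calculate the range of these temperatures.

16

Step 1: Identify the maximum value: max = 17
Step 2: Identify the minimum value: min = 1
Step 3: Range = max - min = 17 - 1 = 16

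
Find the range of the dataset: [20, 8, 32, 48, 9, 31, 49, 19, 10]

41

Step 1: Identify the maximum value: max = 49
Step 2: Identify the minimum value: min = 8
Step 3: Range = max - min = 49 - 8 = 41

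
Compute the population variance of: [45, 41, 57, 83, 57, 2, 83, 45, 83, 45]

565.69

Step 1: Compute the mean: (45 + 41 + 57 + 83 + 57 + 2 + 83 + 45 + 83 + 45) / 10 = 54.1
Step 2: Compute squared deviations from the mean:
  (45 - 54.1)^2 = 82.81
  (41 - 54.1)^2 = 171.61
  (57 - 54.1)^2 = 8.41
  (83 - 54.1)^2 = 835.21
  (57 - 54.1)^2 = 8.41
  (2 - 54.1)^2 = 2714.41
  (83 - 54.1)^2 = 835.21
  (45 - 54.1)^2 = 82.81
  (83 - 54.1)^2 = 835.21
  (45 - 54.1)^2 = 82.81
Step 3: Sum of squared deviations = 5656.9
Step 4: Population variance = 5656.9 / 10 = 565.69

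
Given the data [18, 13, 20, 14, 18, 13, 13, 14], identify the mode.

13

Step 1: Count the frequency of each value:
  13: appears 3 time(s)
  14: appears 2 time(s)
  18: appears 2 time(s)
  20: appears 1 time(s)
Step 2: The value 13 appears most frequently (3 times).
Step 3: Mode = 13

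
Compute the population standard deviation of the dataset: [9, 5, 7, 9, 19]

4.8332

Step 1: Compute the mean: 9.8
Step 2: Sum of squared deviations from the mean: 116.8
Step 3: Population variance = 116.8 / 5 = 23.36
Step 4: Standard deviation = sqrt(23.36) = 4.8332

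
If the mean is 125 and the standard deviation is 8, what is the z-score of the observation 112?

-1.625

Step 1: Recall the z-score formula: z = (x - mu) / sigma
Step 2: Substitute values: z = (112 - 125) / 8
Step 3: z = -13 / 8 = -1.625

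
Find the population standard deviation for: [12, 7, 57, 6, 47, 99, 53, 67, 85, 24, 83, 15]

31.6652

Step 1: Compute the mean: 46.25
Step 2: Sum of squared deviations from the mean: 12032.25
Step 3: Population variance = 12032.25 / 12 = 1002.6875
Step 4: Standard deviation = sqrt(1002.6875) = 31.6652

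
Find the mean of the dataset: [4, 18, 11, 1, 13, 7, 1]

7.8571

Step 1: Sum all values: 4 + 18 + 11 + 1 + 13 + 7 + 1 = 55
Step 2: Count the number of values: n = 7
Step 3: Mean = sum / n = 55 / 7 = 7.8571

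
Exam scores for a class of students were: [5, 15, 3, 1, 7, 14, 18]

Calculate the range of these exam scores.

17

Step 1: Identify the maximum value: max = 18
Step 2: Identify the minimum value: min = 1
Step 3: Range = max - min = 18 - 1 = 17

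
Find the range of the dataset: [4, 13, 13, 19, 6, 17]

15

Step 1: Identify the maximum value: max = 19
Step 2: Identify the minimum value: min = 4
Step 3: Range = max - min = 19 - 4 = 15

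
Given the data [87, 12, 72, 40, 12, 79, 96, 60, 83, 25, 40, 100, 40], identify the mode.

40

Step 1: Count the frequency of each value:
  12: appears 2 time(s)
  25: appears 1 time(s)
  40: appears 3 time(s)
  60: appears 1 time(s)
  72: appears 1 time(s)
  79: appears 1 time(s)
  83: appears 1 time(s)
  87: appears 1 time(s)
  96: appears 1 time(s)
  100: appears 1 time(s)
Step 2: The value 40 appears most frequently (3 times).
Step 3: Mode = 40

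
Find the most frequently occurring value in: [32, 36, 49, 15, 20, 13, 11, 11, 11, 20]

11

Step 1: Count the frequency of each value:
  11: appears 3 time(s)
  13: appears 1 time(s)
  15: appears 1 time(s)
  20: appears 2 time(s)
  32: appears 1 time(s)
  36: appears 1 time(s)
  49: appears 1 time(s)
Step 2: The value 11 appears most frequently (3 times).
Step 3: Mode = 11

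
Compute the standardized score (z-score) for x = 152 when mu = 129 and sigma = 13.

1.7692

Step 1: Recall the z-score formula: z = (x - mu) / sigma
Step 2: Substitute values: z = (152 - 129) / 13
Step 3: z = 23 / 13 = 1.7692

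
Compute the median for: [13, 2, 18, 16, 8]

13

Step 1: Sort the data in ascending order: [2, 8, 13, 16, 18]
Step 2: The number of values is n = 5.
Step 3: Since n is odd, the median is the middle value at position 3: 13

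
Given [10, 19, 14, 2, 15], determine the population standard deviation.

5.7619

Step 1: Compute the mean: 12
Step 2: Sum of squared deviations from the mean: 166
Step 3: Population variance = 166 / 5 = 33.2
Step 4: Standard deviation = sqrt(33.2) = 5.7619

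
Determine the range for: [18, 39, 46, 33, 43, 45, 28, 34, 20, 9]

37

Step 1: Identify the maximum value: max = 46
Step 2: Identify the minimum value: min = 9
Step 3: Range = max - min = 46 - 9 = 37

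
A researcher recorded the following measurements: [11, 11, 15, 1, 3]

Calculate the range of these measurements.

14

Step 1: Identify the maximum value: max = 15
Step 2: Identify the minimum value: min = 1
Step 3: Range = max - min = 15 - 1 = 14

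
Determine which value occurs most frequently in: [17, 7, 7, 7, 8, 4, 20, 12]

7

Step 1: Count the frequency of each value:
  4: appears 1 time(s)
  7: appears 3 time(s)
  8: appears 1 time(s)
  12: appears 1 time(s)
  17: appears 1 time(s)
  20: appears 1 time(s)
Step 2: The value 7 appears most frequently (3 times).
Step 3: Mode = 7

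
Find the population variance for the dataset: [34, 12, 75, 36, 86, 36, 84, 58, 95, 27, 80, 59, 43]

644.9467

Step 1: Compute the mean: (34 + 12 + 75 + 36 + 86 + 36 + 84 + 58 + 95 + 27 + 80 + 59 + 43) / 13 = 55.7692
Step 2: Compute squared deviations from the mean:
  (34 - 55.7692)^2 = 473.8994
  (12 - 55.7692)^2 = 1915.7456
  (75 - 55.7692)^2 = 369.8225
  (36 - 55.7692)^2 = 390.8225
  (86 - 55.7692)^2 = 913.8994
  (36 - 55.7692)^2 = 390.8225
  (84 - 55.7692)^2 = 796.9763
  (58 - 55.7692)^2 = 4.9763
  (95 - 55.7692)^2 = 1539.0533
  (27 - 55.7692)^2 = 827.6686
  (80 - 55.7692)^2 = 587.1302
  (59 - 55.7692)^2 = 10.4379
  (43 - 55.7692)^2 = 163.0533
Step 3: Sum of squared deviations = 8384.3077
Step 4: Population variance = 8384.3077 / 13 = 644.9467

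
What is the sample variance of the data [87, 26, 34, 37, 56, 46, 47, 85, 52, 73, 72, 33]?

433.6364

Step 1: Compute the mean: (87 + 26 + 34 + 37 + 56 + 46 + 47 + 85 + 52 + 73 + 72 + 33) / 12 = 54
Step 2: Compute squared deviations from the mean:
  (87 - 54)^2 = 1089
  (26 - 54)^2 = 784
  (34 - 54)^2 = 400
  (37 - 54)^2 = 289
  (56 - 54)^2 = 4
  (46 - 54)^2 = 64
  (47 - 54)^2 = 49
  (85 - 54)^2 = 961
  (52 - 54)^2 = 4
  (73 - 54)^2 = 361
  (72 - 54)^2 = 324
  (33 - 54)^2 = 441
Step 3: Sum of squared deviations = 4770
Step 4: Sample variance = 4770 / 11 = 433.6364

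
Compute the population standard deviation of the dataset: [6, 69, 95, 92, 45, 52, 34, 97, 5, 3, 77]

35.0145

Step 1: Compute the mean: 52.2727
Step 2: Sum of squared deviations from the mean: 13486.1818
Step 3: Population variance = 13486.1818 / 11 = 1226.0165
Step 4: Standard deviation = sqrt(1226.0165) = 35.0145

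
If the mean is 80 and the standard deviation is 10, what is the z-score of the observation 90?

1

Step 1: Recall the z-score formula: z = (x - mu) / sigma
Step 2: Substitute values: z = (90 - 80) / 10
Step 3: z = 10 / 10 = 1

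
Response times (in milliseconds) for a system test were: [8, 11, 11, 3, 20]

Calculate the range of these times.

17

Step 1: Identify the maximum value: max = 20
Step 2: Identify the minimum value: min = 3
Step 3: Range = max - min = 20 - 3 = 17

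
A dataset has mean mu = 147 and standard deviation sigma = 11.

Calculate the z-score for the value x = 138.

-0.8182

Step 1: Recall the z-score formula: z = (x - mu) / sigma
Step 2: Substitute values: z = (138 - 147) / 11
Step 3: z = -9 / 11 = -0.8182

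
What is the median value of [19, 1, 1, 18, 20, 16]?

17

Step 1: Sort the data in ascending order: [1, 1, 16, 18, 19, 20]
Step 2: The number of values is n = 6.
Step 3: Since n is even, the median is the average of positions 3 and 4:
  Median = (16 + 18) / 2 = 17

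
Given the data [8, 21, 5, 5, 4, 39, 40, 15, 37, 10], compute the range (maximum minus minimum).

36

Step 1: Identify the maximum value: max = 40
Step 2: Identify the minimum value: min = 4
Step 3: Range = max - min = 40 - 4 = 36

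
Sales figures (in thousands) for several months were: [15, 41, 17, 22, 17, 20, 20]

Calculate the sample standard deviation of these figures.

8.8264

Step 1: Compute the mean: 21.7143
Step 2: Sum of squared deviations from the mean: 467.4286
Step 3: Sample variance = 467.4286 / 6 = 77.9048
Step 4: Standard deviation = sqrt(77.9048) = 8.8264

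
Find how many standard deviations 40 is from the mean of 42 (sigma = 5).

-0.4

Step 1: Recall the z-score formula: z = (x - mu) / sigma
Step 2: Substitute values: z = (40 - 42) / 5
Step 3: z = -2 / 5 = -0.4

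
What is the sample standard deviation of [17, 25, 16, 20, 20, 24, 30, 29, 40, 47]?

10.0753

Step 1: Compute the mean: 26.8
Step 2: Sum of squared deviations from the mean: 913.6
Step 3: Sample variance = 913.6 / 9 = 101.5111
Step 4: Standard deviation = sqrt(101.5111) = 10.0753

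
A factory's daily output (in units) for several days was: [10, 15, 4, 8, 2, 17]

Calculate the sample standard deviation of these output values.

5.9217

Step 1: Compute the mean: 9.3333
Step 2: Sum of squared deviations from the mean: 175.3333
Step 3: Sample variance = 175.3333 / 5 = 35.0667
Step 4: Standard deviation = sqrt(35.0667) = 5.9217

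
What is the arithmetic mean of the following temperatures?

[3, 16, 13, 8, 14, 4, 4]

8.8571

Step 1: Sum all values: 3 + 16 + 13 + 8 + 14 + 4 + 4 = 62
Step 2: Count the number of values: n = 7
Step 3: Mean = sum / n = 62 / 7 = 8.8571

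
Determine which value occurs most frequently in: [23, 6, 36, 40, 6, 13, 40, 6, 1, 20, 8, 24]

6

Step 1: Count the frequency of each value:
  1: appears 1 time(s)
  6: appears 3 time(s)
  8: appears 1 time(s)
  13: appears 1 time(s)
  20: appears 1 time(s)
  23: appears 1 time(s)
  24: appears 1 time(s)
  36: appears 1 time(s)
  40: appears 2 time(s)
Step 2: The value 6 appears most frequently (3 times).
Step 3: Mode = 6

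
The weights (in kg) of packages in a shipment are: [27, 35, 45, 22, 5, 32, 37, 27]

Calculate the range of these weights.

40

Step 1: Identify the maximum value: max = 45
Step 2: Identify the minimum value: min = 5
Step 3: Range = max - min = 45 - 5 = 40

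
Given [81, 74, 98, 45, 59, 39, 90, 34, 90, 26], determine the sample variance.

694.4889

Step 1: Compute the mean: (81 + 74 + 98 + 45 + 59 + 39 + 90 + 34 + 90 + 26) / 10 = 63.6
Step 2: Compute squared deviations from the mean:
  (81 - 63.6)^2 = 302.76
  (74 - 63.6)^2 = 108.16
  (98 - 63.6)^2 = 1183.36
  (45 - 63.6)^2 = 345.96
  (59 - 63.6)^2 = 21.16
  (39 - 63.6)^2 = 605.16
  (90 - 63.6)^2 = 696.96
  (34 - 63.6)^2 = 876.16
  (90 - 63.6)^2 = 696.96
  (26 - 63.6)^2 = 1413.76
Step 3: Sum of squared deviations = 6250.4
Step 4: Sample variance = 6250.4 / 9 = 694.4889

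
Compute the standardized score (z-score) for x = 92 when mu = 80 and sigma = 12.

1

Step 1: Recall the z-score formula: z = (x - mu) / sigma
Step 2: Substitute values: z = (92 - 80) / 12
Step 3: z = 12 / 12 = 1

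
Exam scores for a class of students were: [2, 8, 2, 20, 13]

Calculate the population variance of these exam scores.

47.2

Step 1: Compute the mean: (2 + 8 + 2 + 20 + 13) / 5 = 9
Step 2: Compute squared deviations from the mean:
  (2 - 9)^2 = 49
  (8 - 9)^2 = 1
  (2 - 9)^2 = 49
  (20 - 9)^2 = 121
  (13 - 9)^2 = 16
Step 3: Sum of squared deviations = 236
Step 4: Population variance = 236 / 5 = 47.2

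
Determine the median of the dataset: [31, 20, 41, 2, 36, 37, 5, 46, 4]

31

Step 1: Sort the data in ascending order: [2, 4, 5, 20, 31, 36, 37, 41, 46]
Step 2: The number of values is n = 9.
Step 3: Since n is odd, the median is the middle value at position 5: 31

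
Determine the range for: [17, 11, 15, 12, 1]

16

Step 1: Identify the maximum value: max = 17
Step 2: Identify the minimum value: min = 1
Step 3: Range = max - min = 17 - 1 = 16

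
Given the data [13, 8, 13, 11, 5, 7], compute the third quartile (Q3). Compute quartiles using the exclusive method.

13

Step 1: Sort the data: [5, 7, 8, 11, 13, 13]
Step 2: n = 6
Step 3: Using the exclusive quartile method:
  Q1 = 6.5
  Q2 (median) = 9.5
  Q3 = 13
  IQR = Q3 - Q1 = 13 - 6.5 = 6.5
Step 4: Q3 = 13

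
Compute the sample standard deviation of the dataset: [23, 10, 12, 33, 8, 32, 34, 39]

12.3455

Step 1: Compute the mean: 23.875
Step 2: Sum of squared deviations from the mean: 1066.875
Step 3: Sample variance = 1066.875 / 7 = 152.4107
Step 4: Standard deviation = sqrt(152.4107) = 12.3455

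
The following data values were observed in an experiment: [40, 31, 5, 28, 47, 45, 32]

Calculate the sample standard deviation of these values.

14.1522

Step 1: Compute the mean: 32.5714
Step 2: Sum of squared deviations from the mean: 1201.7143
Step 3: Sample variance = 1201.7143 / 6 = 200.2857
Step 4: Standard deviation = sqrt(200.2857) = 14.1522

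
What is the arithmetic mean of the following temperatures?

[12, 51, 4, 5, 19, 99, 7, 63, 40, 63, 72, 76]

42.5833

Step 1: Sum all values: 12 + 51 + 4 + 5 + 19 + 99 + 7 + 63 + 40 + 63 + 72 + 76 = 511
Step 2: Count the number of values: n = 12
Step 3: Mean = sum / n = 511 / 12 = 42.5833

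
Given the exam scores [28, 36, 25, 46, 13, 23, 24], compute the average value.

27.8571

Step 1: Sum all values: 28 + 36 + 25 + 46 + 13 + 23 + 24 = 195
Step 2: Count the number of values: n = 7
Step 3: Mean = sum / n = 195 / 7 = 27.8571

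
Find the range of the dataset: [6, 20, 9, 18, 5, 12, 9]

15

Step 1: Identify the maximum value: max = 20
Step 2: Identify the minimum value: min = 5
Step 3: Range = max - min = 20 - 5 = 15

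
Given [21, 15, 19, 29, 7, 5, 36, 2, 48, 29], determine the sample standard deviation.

14.6625

Step 1: Compute the mean: 21.1
Step 2: Sum of squared deviations from the mean: 1934.9
Step 3: Sample variance = 1934.9 / 9 = 214.9889
Step 4: Standard deviation = sqrt(214.9889) = 14.6625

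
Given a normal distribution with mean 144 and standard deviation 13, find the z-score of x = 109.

-2.6923

Step 1: Recall the z-score formula: z = (x - mu) / sigma
Step 2: Substitute values: z = (109 - 144) / 13
Step 3: z = -35 / 13 = -2.6923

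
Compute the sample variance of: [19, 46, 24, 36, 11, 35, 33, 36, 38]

117.1111

Step 1: Compute the mean: (19 + 46 + 24 + 36 + 11 + 35 + 33 + 36 + 38) / 9 = 30.8889
Step 2: Compute squared deviations from the mean:
  (19 - 30.8889)^2 = 141.3457
  (46 - 30.8889)^2 = 228.3457
  (24 - 30.8889)^2 = 47.4568
  (36 - 30.8889)^2 = 26.1235
  (11 - 30.8889)^2 = 395.5679
  (35 - 30.8889)^2 = 16.9012
  (33 - 30.8889)^2 = 4.4568
  (36 - 30.8889)^2 = 26.1235
  (38 - 30.8889)^2 = 50.5679
Step 3: Sum of squared deviations = 936.8889
Step 4: Sample variance = 936.8889 / 8 = 117.1111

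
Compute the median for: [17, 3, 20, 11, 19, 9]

14

Step 1: Sort the data in ascending order: [3, 9, 11, 17, 19, 20]
Step 2: The number of values is n = 6.
Step 3: Since n is even, the median is the average of positions 3 and 4:
  Median = (11 + 17) / 2 = 14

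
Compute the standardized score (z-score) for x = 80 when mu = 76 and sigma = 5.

0.8

Step 1: Recall the z-score formula: z = (x - mu) / sigma
Step 2: Substitute values: z = (80 - 76) / 5
Step 3: z = 4 / 5 = 0.8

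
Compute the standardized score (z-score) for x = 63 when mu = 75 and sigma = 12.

-1

Step 1: Recall the z-score formula: z = (x - mu) / sigma
Step 2: Substitute values: z = (63 - 75) / 12
Step 3: z = -12 / 12 = -1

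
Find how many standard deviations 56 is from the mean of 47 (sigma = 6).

1.5

Step 1: Recall the z-score formula: z = (x - mu) / sigma
Step 2: Substitute values: z = (56 - 47) / 6
Step 3: z = 9 / 6 = 1.5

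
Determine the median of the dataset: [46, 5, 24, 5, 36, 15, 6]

15

Step 1: Sort the data in ascending order: [5, 5, 6, 15, 24, 36, 46]
Step 2: The number of values is n = 7.
Step 3: Since n is odd, the median is the middle value at position 4: 15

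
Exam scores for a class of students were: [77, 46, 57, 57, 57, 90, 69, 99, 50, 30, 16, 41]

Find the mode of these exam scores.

57

Step 1: Count the frequency of each value:
  16: appears 1 time(s)
  30: appears 1 time(s)
  41: appears 1 time(s)
  46: appears 1 time(s)
  50: appears 1 time(s)
  57: appears 3 time(s)
  69: appears 1 time(s)
  77: appears 1 time(s)
  90: appears 1 time(s)
  99: appears 1 time(s)
Step 2: The value 57 appears most frequently (3 times).
Step 3: Mode = 57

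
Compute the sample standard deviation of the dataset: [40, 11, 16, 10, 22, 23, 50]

15.076

Step 1: Compute the mean: 24.5714
Step 2: Sum of squared deviations from the mean: 1363.7143
Step 3: Sample variance = 1363.7143 / 6 = 227.2857
Step 4: Standard deviation = sqrt(227.2857) = 15.076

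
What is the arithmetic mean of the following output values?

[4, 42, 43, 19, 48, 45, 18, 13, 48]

31.1111

Step 1: Sum all values: 4 + 42 + 43 + 19 + 48 + 45 + 18 + 13 + 48 = 280
Step 2: Count the number of values: n = 9
Step 3: Mean = sum / n = 280 / 9 = 31.1111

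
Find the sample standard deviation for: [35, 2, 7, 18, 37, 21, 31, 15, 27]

12.1872

Step 1: Compute the mean: 21.4444
Step 2: Sum of squared deviations from the mean: 1188.2222
Step 3: Sample variance = 1188.2222 / 8 = 148.5278
Step 4: Standard deviation = sqrt(148.5278) = 12.1872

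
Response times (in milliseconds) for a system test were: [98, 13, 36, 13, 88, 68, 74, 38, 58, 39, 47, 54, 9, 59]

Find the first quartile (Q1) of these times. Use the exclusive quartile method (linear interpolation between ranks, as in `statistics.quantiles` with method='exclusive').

30.25

Step 1: Sort the data: [9, 13, 13, 36, 38, 39, 47, 54, 58, 59, 68, 74, 88, 98]
Step 2: n = 14
Step 3: Using the exclusive quartile method:
  Q1 = 30.25
  Q2 (median) = 50.5
  Q3 = 69.5
  IQR = Q3 - Q1 = 69.5 - 30.25 = 39.25
Step 4: Q1 = 30.25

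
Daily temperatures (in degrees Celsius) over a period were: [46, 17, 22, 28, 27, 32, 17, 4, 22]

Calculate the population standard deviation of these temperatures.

10.9488

Step 1: Compute the mean: 23.8889
Step 2: Sum of squared deviations from the mean: 1078.8889
Step 3: Population variance = 1078.8889 / 9 = 119.8765
Step 4: Standard deviation = sqrt(119.8765) = 10.9488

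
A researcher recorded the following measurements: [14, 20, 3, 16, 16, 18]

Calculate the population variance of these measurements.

29.9167

Step 1: Compute the mean: (14 + 20 + 3 + 16 + 16 + 18) / 6 = 14.5
Step 2: Compute squared deviations from the mean:
  (14 - 14.5)^2 = 0.25
  (20 - 14.5)^2 = 30.25
  (3 - 14.5)^2 = 132.25
  (16 - 14.5)^2 = 2.25
  (16 - 14.5)^2 = 2.25
  (18 - 14.5)^2 = 12.25
Step 3: Sum of squared deviations = 179.5
Step 4: Population variance = 179.5 / 6 = 29.9167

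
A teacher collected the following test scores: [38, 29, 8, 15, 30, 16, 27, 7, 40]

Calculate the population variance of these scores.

134.2222

Step 1: Compute the mean: (38 + 29 + 8 + 15 + 30 + 16 + 27 + 7 + 40) / 9 = 23.3333
Step 2: Compute squared deviations from the mean:
  (38 - 23.3333)^2 = 215.1111
  (29 - 23.3333)^2 = 32.1111
  (8 - 23.3333)^2 = 235.1111
  (15 - 23.3333)^2 = 69.4444
  (30 - 23.3333)^2 = 44.4444
  (16 - 23.3333)^2 = 53.7778
  (27 - 23.3333)^2 = 13.4444
  (7 - 23.3333)^2 = 266.7778
  (40 - 23.3333)^2 = 277.7778
Step 3: Sum of squared deviations = 1208
Step 4: Population variance = 1208 / 9 = 134.2222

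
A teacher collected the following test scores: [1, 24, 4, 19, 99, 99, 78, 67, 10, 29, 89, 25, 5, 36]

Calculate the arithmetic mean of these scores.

41.7857

Step 1: Sum all values: 1 + 24 + 4 + 19 + 99 + 99 + 78 + 67 + 10 + 29 + 89 + 25 + 5 + 36 = 585
Step 2: Count the number of values: n = 14
Step 3: Mean = sum / n = 585 / 14 = 41.7857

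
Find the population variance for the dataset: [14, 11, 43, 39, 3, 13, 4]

225.2653

Step 1: Compute the mean: (14 + 11 + 43 + 39 + 3 + 13 + 4) / 7 = 18.1429
Step 2: Compute squared deviations from the mean:
  (14 - 18.1429)^2 = 17.1633
  (11 - 18.1429)^2 = 51.0204
  (43 - 18.1429)^2 = 617.8776
  (39 - 18.1429)^2 = 435.0204
  (3 - 18.1429)^2 = 229.3061
  (13 - 18.1429)^2 = 26.449
  (4 - 18.1429)^2 = 200.0204
Step 3: Sum of squared deviations = 1576.8571
Step 4: Population variance = 1576.8571 / 7 = 225.2653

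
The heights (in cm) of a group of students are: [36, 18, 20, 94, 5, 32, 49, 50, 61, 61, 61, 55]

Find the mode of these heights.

61

Step 1: Count the frequency of each value:
  5: appears 1 time(s)
  18: appears 1 time(s)
  20: appears 1 time(s)
  32: appears 1 time(s)
  36: appears 1 time(s)
  49: appears 1 time(s)
  50: appears 1 time(s)
  55: appears 1 time(s)
  61: appears 3 time(s)
  94: appears 1 time(s)
Step 2: The value 61 appears most frequently (3 times).
Step 3: Mode = 61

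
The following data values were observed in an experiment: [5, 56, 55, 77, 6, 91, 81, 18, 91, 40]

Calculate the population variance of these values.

1015.8

Step 1: Compute the mean: (5 + 56 + 55 + 77 + 6 + 91 + 81 + 18 + 91 + 40) / 10 = 52
Step 2: Compute squared deviations from the mean:
  (5 - 52)^2 = 2209
  (56 - 52)^2 = 16
  (55 - 52)^2 = 9
  (77 - 52)^2 = 625
  (6 - 52)^2 = 2116
  (91 - 52)^2 = 1521
  (81 - 52)^2 = 841
  (18 - 52)^2 = 1156
  (91 - 52)^2 = 1521
  (40 - 52)^2 = 144
Step 3: Sum of squared deviations = 10158
Step 4: Population variance = 10158 / 10 = 1015.8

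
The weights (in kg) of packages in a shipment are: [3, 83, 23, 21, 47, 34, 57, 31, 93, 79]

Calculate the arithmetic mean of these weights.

47.1

Step 1: Sum all values: 3 + 83 + 23 + 21 + 47 + 34 + 57 + 31 + 93 + 79 = 471
Step 2: Count the number of values: n = 10
Step 3: Mean = sum / n = 471 / 10 = 47.1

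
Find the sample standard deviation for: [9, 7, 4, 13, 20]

6.1887

Step 1: Compute the mean: 10.6
Step 2: Sum of squared deviations from the mean: 153.2
Step 3: Sample variance = 153.2 / 4 = 38.3
Step 4: Standard deviation = sqrt(38.3) = 6.1887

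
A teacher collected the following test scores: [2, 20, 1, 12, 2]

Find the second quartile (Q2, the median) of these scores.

2

Step 1: Sort the data: [1, 2, 2, 12, 20]
Step 2: n = 5
Step 3: Q2 is the median. Since n is odd, it is the middle value at position 3: 2
Step 4: Q2 = 2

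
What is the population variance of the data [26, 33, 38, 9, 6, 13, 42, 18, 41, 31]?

162.01

Step 1: Compute the mean: (26 + 33 + 38 + 9 + 6 + 13 + 42 + 18 + 41 + 31) / 10 = 25.7
Step 2: Compute squared deviations from the mean:
  (26 - 25.7)^2 = 0.09
  (33 - 25.7)^2 = 53.29
  (38 - 25.7)^2 = 151.29
  (9 - 25.7)^2 = 278.89
  (6 - 25.7)^2 = 388.09
  (13 - 25.7)^2 = 161.29
  (42 - 25.7)^2 = 265.69
  (18 - 25.7)^2 = 59.29
  (41 - 25.7)^2 = 234.09
  (31 - 25.7)^2 = 28.09
Step 3: Sum of squared deviations = 1620.1
Step 4: Population variance = 1620.1 / 10 = 162.01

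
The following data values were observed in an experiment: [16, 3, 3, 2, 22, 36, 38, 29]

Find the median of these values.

19

Step 1: Sort the data in ascending order: [2, 3, 3, 16, 22, 29, 36, 38]
Step 2: The number of values is n = 8.
Step 3: Since n is even, the median is the average of positions 4 and 5:
  Median = (16 + 22) / 2 = 19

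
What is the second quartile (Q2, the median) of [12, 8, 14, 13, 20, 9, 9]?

12

Step 1: Sort the data: [8, 9, 9, 12, 13, 14, 20]
Step 2: n = 7
Step 3: Q2 is the median. Since n is odd, it is the middle value at position 4: 12
Step 4: Q2 = 12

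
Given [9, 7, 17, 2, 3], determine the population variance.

28.64

Step 1: Compute the mean: (9 + 7 + 17 + 2 + 3) / 5 = 7.6
Step 2: Compute squared deviations from the mean:
  (9 - 7.6)^2 = 1.96
  (7 - 7.6)^2 = 0.36
  (17 - 7.6)^2 = 88.36
  (2 - 7.6)^2 = 31.36
  (3 - 7.6)^2 = 21.16
Step 3: Sum of squared deviations = 143.2
Step 4: Population variance = 143.2 / 5 = 28.64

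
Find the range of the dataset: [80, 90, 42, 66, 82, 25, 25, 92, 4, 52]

88

Step 1: Identify the maximum value: max = 92
Step 2: Identify the minimum value: min = 4
Step 3: Range = max - min = 92 - 4 = 88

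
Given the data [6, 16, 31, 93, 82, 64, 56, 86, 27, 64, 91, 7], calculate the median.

60

Step 1: Sort the data in ascending order: [6, 7, 16, 27, 31, 56, 64, 64, 82, 86, 91, 93]
Step 2: The number of values is n = 12.
Step 3: Since n is even, the median is the average of positions 6 and 7:
  Median = (56 + 64) / 2 = 60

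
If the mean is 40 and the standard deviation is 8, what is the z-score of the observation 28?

-1.5

Step 1: Recall the z-score formula: z = (x - mu) / sigma
Step 2: Substitute values: z = (28 - 40) / 8
Step 3: z = -12 / 8 = -1.5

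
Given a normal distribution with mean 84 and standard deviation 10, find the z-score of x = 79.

-0.5

Step 1: Recall the z-score formula: z = (x - mu) / sigma
Step 2: Substitute values: z = (79 - 84) / 10
Step 3: z = -5 / 10 = -0.5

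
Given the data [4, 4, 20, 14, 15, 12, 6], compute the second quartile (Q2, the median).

12

Step 1: Sort the data: [4, 4, 6, 12, 14, 15, 20]
Step 2: n = 7
Step 3: Q2 is the median. Since n is odd, it is the middle value at position 4: 12
Step 4: Q2 = 12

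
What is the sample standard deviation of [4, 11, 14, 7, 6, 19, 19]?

6.1334

Step 1: Compute the mean: 11.4286
Step 2: Sum of squared deviations from the mean: 225.7143
Step 3: Sample variance = 225.7143 / 6 = 37.619
Step 4: Standard deviation = sqrt(37.619) = 6.1334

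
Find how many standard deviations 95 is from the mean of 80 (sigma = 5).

3

Step 1: Recall the z-score formula: z = (x - mu) / sigma
Step 2: Substitute values: z = (95 - 80) / 5
Step 3: z = 15 / 5 = 3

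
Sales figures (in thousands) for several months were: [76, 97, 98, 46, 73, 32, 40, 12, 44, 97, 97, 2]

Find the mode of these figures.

97

Step 1: Count the frequency of each value:
  2: appears 1 time(s)
  12: appears 1 time(s)
  32: appears 1 time(s)
  40: appears 1 time(s)
  44: appears 1 time(s)
  46: appears 1 time(s)
  73: appears 1 time(s)
  76: appears 1 time(s)
  97: appears 3 time(s)
  98: appears 1 time(s)
Step 2: The value 97 appears most frequently (3 times).
Step 3: Mode = 97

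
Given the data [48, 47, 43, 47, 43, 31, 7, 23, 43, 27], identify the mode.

43

Step 1: Count the frequency of each value:
  7: appears 1 time(s)
  23: appears 1 time(s)
  27: appears 1 time(s)
  31: appears 1 time(s)
  43: appears 3 time(s)
  47: appears 2 time(s)
  48: appears 1 time(s)
Step 2: The value 43 appears most frequently (3 times).
Step 3: Mode = 43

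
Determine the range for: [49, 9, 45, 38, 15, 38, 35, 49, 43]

40

Step 1: Identify the maximum value: max = 49
Step 2: Identify the minimum value: min = 9
Step 3: Range = max - min = 49 - 9 = 40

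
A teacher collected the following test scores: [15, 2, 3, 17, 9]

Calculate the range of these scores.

15

Step 1: Identify the maximum value: max = 17
Step 2: Identify the minimum value: min = 2
Step 3: Range = max - min = 17 - 2 = 15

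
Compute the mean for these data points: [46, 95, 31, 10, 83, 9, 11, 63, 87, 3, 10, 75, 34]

42.8462

Step 1: Sum all values: 46 + 95 + 31 + 10 + 83 + 9 + 11 + 63 + 87 + 3 + 10 + 75 + 34 = 557
Step 2: Count the number of values: n = 13
Step 3: Mean = sum / n = 557 / 13 = 42.8462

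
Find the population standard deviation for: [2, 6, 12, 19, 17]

6.4312

Step 1: Compute the mean: 11.2
Step 2: Sum of squared deviations from the mean: 206.8
Step 3: Population variance = 206.8 / 5 = 41.36
Step 4: Standard deviation = sqrt(41.36) = 6.4312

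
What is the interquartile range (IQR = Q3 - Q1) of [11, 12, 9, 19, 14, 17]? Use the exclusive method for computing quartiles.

7

Step 1: Sort the data: [9, 11, 12, 14, 17, 19]
Step 2: n = 6
Step 3: Using the exclusive quartile method:
  Q1 = 10.5
  Q2 (median) = 13
  Q3 = 17.5
  IQR = Q3 - Q1 = 17.5 - 10.5 = 7
Step 4: IQR = 7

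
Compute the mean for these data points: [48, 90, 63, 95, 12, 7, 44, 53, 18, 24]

45.4

Step 1: Sum all values: 48 + 90 + 63 + 95 + 12 + 7 + 44 + 53 + 18 + 24 = 454
Step 2: Count the number of values: n = 10
Step 3: Mean = sum / n = 454 / 10 = 45.4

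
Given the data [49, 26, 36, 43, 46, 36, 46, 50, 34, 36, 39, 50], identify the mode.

36

Step 1: Count the frequency of each value:
  26: appears 1 time(s)
  34: appears 1 time(s)
  36: appears 3 time(s)
  39: appears 1 time(s)
  43: appears 1 time(s)
  46: appears 2 time(s)
  49: appears 1 time(s)
  50: appears 2 time(s)
Step 2: The value 36 appears most frequently (3 times).
Step 3: Mode = 36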